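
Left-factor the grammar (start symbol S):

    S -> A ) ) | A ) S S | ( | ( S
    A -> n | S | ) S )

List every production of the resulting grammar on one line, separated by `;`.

S -> A ) S' | ( S''; A -> n | S | ) S ); S' -> ) | S S; S'' -> eps | S

S has alternatives sharing prefix 'A )': factor to S → A ) S' with S' → ) | S S.
S has alternatives sharing prefix '(': factor to S → ( S'' with S'' → ε | S.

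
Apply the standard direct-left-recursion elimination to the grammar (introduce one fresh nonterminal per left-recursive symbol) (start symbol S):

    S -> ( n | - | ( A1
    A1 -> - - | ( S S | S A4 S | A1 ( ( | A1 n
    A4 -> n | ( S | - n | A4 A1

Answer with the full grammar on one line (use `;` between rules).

Directly left-recursive nonterminals: A1, A4.
For A1: α = {( (, n}, β = {- -, ( S S, S A4 S}. Rewrite as A1 → β A1' and A1' → α A1' | ε.
For A4: α = {A1}, β = {n, ( S, - n}. Rewrite as A4 → β A4' and A4' → α A4' | ε.

S -> ( n | - | ( A1; A1 -> - - A1' | ( S S A1' | S A4 S A1'; A4 -> n A4' | ( S A4' | - n A4'; A1' -> ( ( A1' | n A1' | epsilon; A4' -> A1 A4' | epsilon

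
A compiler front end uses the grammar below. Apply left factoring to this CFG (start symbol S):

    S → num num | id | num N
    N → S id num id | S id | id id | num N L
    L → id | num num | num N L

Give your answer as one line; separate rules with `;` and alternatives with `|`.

S → id | num S'; N → id id | num N L | S id N'; L → id | num L'; S' → num | N; N' → num id | ε; L' → num | N L

S has alternatives sharing prefix 'num': factor to S → num S' with S' → num | N.
N has alternatives sharing prefix 'S id': factor to N → S id N' with N' → num id | ε.
L has alternatives sharing prefix 'num': factor to L → num L' with L' → num | N L.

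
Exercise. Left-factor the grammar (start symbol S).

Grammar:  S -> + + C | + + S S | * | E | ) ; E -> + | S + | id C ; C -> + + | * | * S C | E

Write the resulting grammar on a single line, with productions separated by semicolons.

S has alternatives sharing prefix '+ +': factor to S → + + S' with S' → C | S S.
C has alternatives sharing prefix '*': factor to C → * C' with C' → ε | S C.

S -> * | E | ) | + + S'; E -> + | S + | id C; C -> + + | E | * C'; S' -> C | S S; C' -> ε | S C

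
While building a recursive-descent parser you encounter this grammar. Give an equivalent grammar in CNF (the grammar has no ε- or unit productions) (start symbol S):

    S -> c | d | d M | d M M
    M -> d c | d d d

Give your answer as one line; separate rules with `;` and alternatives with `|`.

Introduce a nonterminal for each terminal appearing in a rule of length ≥ 2: X1 → d, X2 → c.
Binarize each right-hand side of length ≥ 3 by chaining fresh nonterminals (Y1, Y2, …): affected rules were S → X1 M M; M → X1 X1 X1.

S -> c | d | X1 M | X1 Y1; M -> X1 X2 | X1 Y2; X1 -> d; X2 -> c; Y1 -> M M; Y2 -> X1 X1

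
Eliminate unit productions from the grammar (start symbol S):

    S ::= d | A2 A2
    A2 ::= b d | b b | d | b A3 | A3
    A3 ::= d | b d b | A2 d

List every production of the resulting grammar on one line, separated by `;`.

Unit pairs: A2 ⇒* {A3}.
For every A with A ⇒* B via unit rules, add B's non-unit alternatives to A; then delete every rule of the form X → Y.

S ::= d | A2 A2; A2 ::= b d | b b | d | b A3 | b d b | A2 d; A3 ::= d | b d b | A2 d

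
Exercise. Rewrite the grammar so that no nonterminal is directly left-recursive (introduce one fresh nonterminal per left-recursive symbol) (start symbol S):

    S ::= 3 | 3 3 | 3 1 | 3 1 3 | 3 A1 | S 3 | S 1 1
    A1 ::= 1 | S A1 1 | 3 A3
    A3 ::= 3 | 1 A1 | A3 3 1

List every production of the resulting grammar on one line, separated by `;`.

Directly left-recursive nonterminals: S, A3.
For S: α = {3, 1 1}, β = {3, 3 3, 3 1, 3 1 3, 3 A1}. Rewrite as S → β S' and S' → α S' | ε.
For A3: α = {3 1}, β = {3, 1 A1}. Rewrite as A3 → β A3' and A3' → α A3' | ε.

S ::= 3 S' | 3 3 S' | 3 1 S' | 3 1 3 S' | 3 A1 S'; A1 ::= 1 | S A1 1 | 3 A3; A3 ::= 3 A3' | 1 A1 A3'; S' ::= 3 S' | 1 1 S' | ε; A3' ::= 3 1 A3' | ε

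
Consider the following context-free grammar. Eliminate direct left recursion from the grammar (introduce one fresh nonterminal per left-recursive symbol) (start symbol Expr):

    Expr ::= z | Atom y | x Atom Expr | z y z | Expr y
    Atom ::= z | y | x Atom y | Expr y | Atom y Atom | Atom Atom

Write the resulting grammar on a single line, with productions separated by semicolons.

Directly left-recursive nonterminals: Expr, Atom.
For Expr: α = {y}, β = {z, Atom y, x Atom Expr, z y z}. Rewrite as Expr → β Expr1 and Expr1 → α Expr1 | ε.
For Atom: α = {y Atom, Atom}, β = {z, y, x Atom y, Expr y}. Rewrite as Atom → β Atom1 and Atom1 → α Atom1 | ε.

Expr ::= z Expr1 | Atom y Expr1 | x Atom Expr Expr1 | z y z Expr1; Atom ::= z Atom1 | y Atom1 | x Atom y Atom1 | Expr y Atom1; Expr1 ::= y Expr1 | eps; Atom1 ::= y Atom Atom1 | Atom Atom1 | eps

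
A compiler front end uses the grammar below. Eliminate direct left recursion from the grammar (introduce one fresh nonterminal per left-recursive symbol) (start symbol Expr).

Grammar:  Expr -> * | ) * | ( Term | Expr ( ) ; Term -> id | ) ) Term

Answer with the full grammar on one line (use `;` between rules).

Expr -> * Expr1 | ) * Expr1 | ( Term Expr1; Term -> id | ) ) Term; Expr1 -> ( ) Expr1 | ε

Expr is directly left-recursive.
For Expr: α = {( )}, β = {*, ) *, ( Term}. Rewrite as Expr → β Expr1 and Expr1 → α Expr1 | ε.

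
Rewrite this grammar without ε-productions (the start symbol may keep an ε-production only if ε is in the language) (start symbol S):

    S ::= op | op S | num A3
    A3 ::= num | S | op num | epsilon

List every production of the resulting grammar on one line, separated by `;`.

Nullable nonterminals: {A3}.
ε ∉ L(G), so no ε-production is kept.
Add the nullable-subset variants: S → num A3 gives num A3 | num.

S ::= op | op S | num A3 | num; A3 ::= num | S | op num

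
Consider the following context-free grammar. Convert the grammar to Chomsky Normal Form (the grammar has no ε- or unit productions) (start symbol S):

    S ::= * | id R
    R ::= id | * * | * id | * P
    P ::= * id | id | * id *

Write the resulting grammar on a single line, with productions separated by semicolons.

Introduce a nonterminal for each terminal appearing in a rule of length ≥ 2: X1 → id, X2 → *.
Binarize each right-hand side of length ≥ 3 by chaining fresh nonterminals (Y1, Y2, …): affected rules were P → X2 X1 X2.

S ::= * | X1 R; R ::= id | X2 X2 | X2 X1 | X2 P; P ::= X2 X1 | id | X2 Y1; X1 ::= id; X2 ::= *; Y1 ::= X1 X2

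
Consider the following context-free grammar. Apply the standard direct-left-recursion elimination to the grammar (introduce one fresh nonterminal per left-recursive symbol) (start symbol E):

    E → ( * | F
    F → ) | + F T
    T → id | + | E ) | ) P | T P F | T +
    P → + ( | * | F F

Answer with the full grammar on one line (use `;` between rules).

E → ( * | F; F → ) | + F T; T → id T' | + T' | E ) T' | ) P T'; P → + ( | * | F F; T' → P F T' | + T' | ε

Left recursion appears on T.
For T: α = {P F, +}, β = {id, +, E ), ) P}. Rewrite as T → β T' and T' → α T' | ε.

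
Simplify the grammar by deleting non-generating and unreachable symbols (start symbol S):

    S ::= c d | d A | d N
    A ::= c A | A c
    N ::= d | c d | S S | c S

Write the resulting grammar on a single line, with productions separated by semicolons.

Generating nonterminals: {N, S}.
Reachable from S after that: {N, S}.
Removed useless symbols: {A} and every production mentioning them.

S ::= c d | d N; N ::= d | c d | S S | c S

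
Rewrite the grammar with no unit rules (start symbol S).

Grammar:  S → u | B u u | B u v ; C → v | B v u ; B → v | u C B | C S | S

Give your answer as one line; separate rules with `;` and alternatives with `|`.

Unit pairs: B ⇒* {S}.
Replace each nonterminal's rules with the union of the non-unit rules of every nonterminal it unit-derives.

S → u | B u u | B u v; C → v | B v u; B → v | u C B | C S | u | B u u | B u v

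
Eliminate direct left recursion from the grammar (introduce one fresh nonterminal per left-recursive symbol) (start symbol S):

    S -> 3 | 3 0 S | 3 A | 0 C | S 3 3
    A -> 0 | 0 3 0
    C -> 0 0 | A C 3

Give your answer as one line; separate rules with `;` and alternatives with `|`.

Directly left-recursive nonterminal: S.
For S: α = {3 3}, β = {3, 3 0 S, 3 A, 0 C}. Rewrite as S → β S' and S' → α S' | ε.

S -> 3 S' | 3 0 S S' | 3 A S' | 0 C S'; A -> 0 | 0 3 0; C -> 0 0 | A C 3; S' -> 3 3 S' | ε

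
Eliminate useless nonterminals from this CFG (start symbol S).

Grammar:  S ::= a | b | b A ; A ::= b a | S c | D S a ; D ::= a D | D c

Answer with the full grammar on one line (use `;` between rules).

Generating nonterminals: {A, S}.
Reachable from S after that: {A, S}.
Removed useless symbols: {D} and every production mentioning them.

S ::= a | b | b A; A ::= b a | S c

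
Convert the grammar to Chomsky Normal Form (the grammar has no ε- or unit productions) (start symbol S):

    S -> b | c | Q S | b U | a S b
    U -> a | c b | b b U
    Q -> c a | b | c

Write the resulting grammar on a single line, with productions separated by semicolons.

Introduce a nonterminal for each terminal appearing in a rule of length ≥ 2: X1 → b, X2 → a, X3 → c.
Binarize each right-hand side of length ≥ 3 by chaining fresh nonterminals (Y1, Y2, …): affected rules were S → X2 S X1; U → X1 X1 U.

S -> b | c | Q S | X1 U | X2 Y1; U -> a | X3 X1 | X1 Y2; Q -> X3 X2 | b | c; X1 -> b; X2 -> a; X3 -> c; Y1 -> S X1; Y2 -> X1 U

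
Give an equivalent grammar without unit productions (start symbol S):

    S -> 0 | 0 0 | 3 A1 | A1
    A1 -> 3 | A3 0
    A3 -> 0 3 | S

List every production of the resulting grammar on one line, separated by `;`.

S -> 3 | A3 0 | 0 | 0 0 | 3 A1; A1 -> 3 | A3 0; A3 -> 3 | A3 0 | 0 | 0 0 | 3 A1 | 0 3

Unit pairs: A3 ⇒* {A1, S}; S ⇒* {A1}.
Replace each nonterminal's rules with the union of the non-unit rules of every nonterminal it unit-derives.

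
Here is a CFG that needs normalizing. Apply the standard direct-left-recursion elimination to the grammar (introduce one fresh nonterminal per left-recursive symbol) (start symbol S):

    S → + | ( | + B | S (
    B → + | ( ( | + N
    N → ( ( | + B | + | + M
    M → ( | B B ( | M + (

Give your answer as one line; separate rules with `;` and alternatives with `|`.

S → + S' | ( S' | + B S'; B → + | ( ( | + N; N → ( ( | + B | + | + M; M → ( M' | B B ( M'; S' → ( S' | ε; M' → + ( M' | ε

Left recursion appears on S, M.
For S: α = {(}, β = {+, (, + B}. Rewrite as S → β S' and S' → α S' | ε.
For M: α = {+ (}, β = {(, B B (}. Rewrite as M → β M' and M' → α M' | ε.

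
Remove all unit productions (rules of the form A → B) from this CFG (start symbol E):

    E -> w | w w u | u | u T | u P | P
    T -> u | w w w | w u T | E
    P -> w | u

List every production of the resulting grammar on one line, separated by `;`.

E -> w | w w u | u | u T | u P; T -> w | w w u | u | u T | u P | w w w | w u T; P -> w | u

Unit pairs: E ⇒* {P}; T ⇒* {E, P}.
For each unit pair (A, B), copy every non-unit production of B to A, then drop all unit productions.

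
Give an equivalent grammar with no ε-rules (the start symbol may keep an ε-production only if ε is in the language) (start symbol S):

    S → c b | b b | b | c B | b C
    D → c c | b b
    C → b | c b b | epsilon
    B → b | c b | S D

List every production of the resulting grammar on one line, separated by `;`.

S → c b | b b | b | c B | b C; D → c c | b b; C → b | c b b; B → b | c b | S D

Nullable set = {C}.
ε ∉ L(G), so no ε-production is kept.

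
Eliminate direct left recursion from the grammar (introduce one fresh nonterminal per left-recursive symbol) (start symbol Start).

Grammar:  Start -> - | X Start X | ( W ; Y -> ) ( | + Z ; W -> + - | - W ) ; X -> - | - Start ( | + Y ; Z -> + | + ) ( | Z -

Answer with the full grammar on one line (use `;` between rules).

Left recursion appears on Z.
For Z: α = {-}, β = {+, + ) (}. Rewrite as Z → β Z1 and Z1 → α Z1 | ε.

Start -> - | X Start X | ( W; Y -> ) ( | + Z; W -> + - | - W ); X -> - | - Start ( | + Y; Z -> + Z1 | + ) ( Z1; Z1 -> - Z1 | ε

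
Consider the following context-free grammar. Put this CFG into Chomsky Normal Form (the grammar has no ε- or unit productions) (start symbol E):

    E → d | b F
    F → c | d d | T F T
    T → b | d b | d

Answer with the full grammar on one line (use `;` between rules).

E → d | X1 F; F → c | X2 X2 | T Y1; T → b | X2 X1 | d; X1 → b; X2 → d; Y1 → F T

Introduce a nonterminal for each terminal appearing in a rule of length ≥ 2: X1 → b, X2 → d.
Binarize each right-hand side of length ≥ 3 by chaining fresh nonterminals (Y1, Y2, …): affected rules were F → T F T.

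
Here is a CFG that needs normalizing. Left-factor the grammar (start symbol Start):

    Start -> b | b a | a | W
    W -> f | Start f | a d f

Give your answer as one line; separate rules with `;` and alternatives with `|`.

Start has alternatives sharing prefix 'b': factor to Start → b Start1 with Start1 → ε | a.

Start -> a | W | b Start1; W -> f | Start f | a d f; Start1 -> ε | a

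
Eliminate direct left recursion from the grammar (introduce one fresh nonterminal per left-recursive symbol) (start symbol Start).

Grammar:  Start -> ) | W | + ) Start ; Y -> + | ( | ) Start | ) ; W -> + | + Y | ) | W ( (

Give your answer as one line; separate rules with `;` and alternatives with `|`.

Start -> ) | W | + ) Start; Y -> + | ( | ) Start | ); W -> + W1 | + Y W1 | ) W1; W1 -> ( ( W1 | ε

Directly left-recursive nonterminal: W.
For W: α = {( (}, β = {+, + Y, )}. Rewrite as W → β W1 and W1 → α W1 | ε.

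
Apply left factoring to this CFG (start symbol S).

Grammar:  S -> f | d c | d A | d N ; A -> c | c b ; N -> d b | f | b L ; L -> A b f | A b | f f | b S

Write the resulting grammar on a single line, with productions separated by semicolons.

S -> f | d S'; A -> c A'; N -> d b | f | b L; L -> f f | b S | A b L'; S' -> c | A | N; A' -> ε | b; L' -> f | ε

S has alternatives sharing prefix 'd': factor to S → d S' with S' → c | A | N.
A has alternatives sharing prefix 'c': factor to A → c A' with A' → ε | b.
L has alternatives sharing prefix 'A b': factor to L → A b L' with L' → f | ε.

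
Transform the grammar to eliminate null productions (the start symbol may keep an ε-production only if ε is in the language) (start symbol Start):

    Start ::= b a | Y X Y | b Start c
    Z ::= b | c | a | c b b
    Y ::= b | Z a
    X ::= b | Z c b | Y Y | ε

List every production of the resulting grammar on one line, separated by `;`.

Nullable nonterminals: {X}.
ε ∉ L(G), so no ε-production is kept.
For each production, add variants omitting each subset of nullable occurrences: Start → Y X Y gives Y X Y | Y Y.

Start ::= b a | Y X Y | Y Y | b Start c; Z ::= b | c | a | c b b; Y ::= b | Z a; X ::= b | Z c b | Y Y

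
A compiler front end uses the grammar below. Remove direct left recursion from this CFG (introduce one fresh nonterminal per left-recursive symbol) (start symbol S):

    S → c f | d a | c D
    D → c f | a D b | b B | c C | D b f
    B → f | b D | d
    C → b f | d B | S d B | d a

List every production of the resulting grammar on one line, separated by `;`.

D is directly left-recursive.
For D: α = {b f}, β = {c f, a D b, b B, c C}. Rewrite as D → β D' and D' → α D' | ε.

S → c f | d a | c D; D → c f D' | a D b D' | b B D' | c C D'; B → f | b D | d; C → b f | d B | S d B | d a; D' → b f D' | ε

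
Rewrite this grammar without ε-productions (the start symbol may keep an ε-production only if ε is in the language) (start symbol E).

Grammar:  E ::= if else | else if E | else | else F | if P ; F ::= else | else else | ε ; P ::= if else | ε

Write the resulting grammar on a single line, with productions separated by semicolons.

The nullable symbols are {F, P}.
ε ∉ L(G), so no ε-production is kept.
Expand every rule over subsets of its nullable positions: E → if P gives if P | if.

E ::= if else | else if E | else | else F | if P | if; F ::= else | else else; P ::= if else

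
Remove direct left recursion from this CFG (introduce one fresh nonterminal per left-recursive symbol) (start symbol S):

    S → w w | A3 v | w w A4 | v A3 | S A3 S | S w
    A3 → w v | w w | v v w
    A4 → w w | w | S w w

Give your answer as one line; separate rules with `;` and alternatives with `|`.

S → w w S' | A3 v S' | w w A4 S' | v A3 S'; A3 → w v | w w | v v w; A4 → w w | w | S w w; S' → A3 S S' | w S' | ε

Left recursion appears on S.
For S: α = {A3 S, w}, β = {w w, A3 v, w w A4, v A3}. Rewrite as S → β S' and S' → α S' | ε.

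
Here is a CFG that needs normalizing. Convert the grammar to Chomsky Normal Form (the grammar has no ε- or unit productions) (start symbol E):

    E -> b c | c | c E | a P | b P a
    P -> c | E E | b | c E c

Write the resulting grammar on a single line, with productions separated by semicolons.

E -> X1 X2 | c | X2 E | X3 P | X1 Y1; P -> c | E E | b | X2 Y2; X1 -> b; X2 -> c; X3 -> a; Y1 -> P X3; Y2 -> E X2

Introduce a nonterminal for each terminal appearing in a rule of length ≥ 2: X1 → b, X2 → c, X3 → a.
Binarize each right-hand side of length ≥ 3 by chaining fresh nonterminals (Y1, Y2, …): affected rules were E → X1 P X3; P → X2 E X2.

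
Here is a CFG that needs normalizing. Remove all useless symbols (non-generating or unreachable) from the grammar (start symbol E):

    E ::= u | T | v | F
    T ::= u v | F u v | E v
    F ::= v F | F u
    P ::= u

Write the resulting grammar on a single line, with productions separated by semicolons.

E ::= u | T | v; T ::= u v | E v

Generating nonterminals: {E, P, T}.
Reachable from E after that: {E, T}.
Removed useless symbols: {F, P} and every production mentioning them.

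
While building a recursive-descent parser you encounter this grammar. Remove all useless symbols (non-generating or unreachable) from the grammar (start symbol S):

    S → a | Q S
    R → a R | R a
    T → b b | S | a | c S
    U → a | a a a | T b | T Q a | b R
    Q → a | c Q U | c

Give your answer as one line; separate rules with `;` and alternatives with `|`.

S → a | Q S; T → b b | S | a | c S; U → a | a a a | T b | T Q a; Q → a | c Q U | c

Generating nonterminals: {Q, S, T, U}.
Reachable from S after that: {Q, S, T, U}.
Removed useless symbols: {R} and every production mentioning them.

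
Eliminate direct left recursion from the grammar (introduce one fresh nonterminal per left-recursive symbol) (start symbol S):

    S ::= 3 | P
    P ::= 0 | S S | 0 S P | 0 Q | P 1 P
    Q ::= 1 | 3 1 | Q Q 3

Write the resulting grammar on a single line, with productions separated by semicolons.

Directly left-recursive nonterminals: P, Q.
For P: α = {1 P}, β = {0, S S, 0 S P, 0 Q}. Rewrite as P → β P' and P' → α P' | ε.
For Q: α = {Q 3}, β = {1, 3 1}. Rewrite as Q → β Q' and Q' → α Q' | ε.

S ::= 3 | P; P ::= 0 P' | S S P' | 0 S P P' | 0 Q P'; Q ::= 1 Q' | 3 1 Q'; P' ::= 1 P P' | eps; Q' ::= Q 3 Q' | eps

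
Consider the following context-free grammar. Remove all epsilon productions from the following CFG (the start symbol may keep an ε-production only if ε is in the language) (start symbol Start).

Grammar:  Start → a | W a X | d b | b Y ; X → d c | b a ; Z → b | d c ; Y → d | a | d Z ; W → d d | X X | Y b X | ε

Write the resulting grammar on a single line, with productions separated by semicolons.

Nullable set = {W}.
ε ∉ L(G), so no ε-production is kept.
Add the nullable-subset variants: Start → W a X gives W a X | a X.

Start → a | W a X | a X | d b | b Y; X → d c | b a; Z → b | d c; Y → d | a | d Z; W → d d | X X | Y b X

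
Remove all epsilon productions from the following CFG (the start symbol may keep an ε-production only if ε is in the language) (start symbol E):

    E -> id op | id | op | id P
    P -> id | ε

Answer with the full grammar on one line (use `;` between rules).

E -> id op | id | op | id P; P -> id

Nullable set = {P}.
ε ∉ L(G), so no ε-production is kept.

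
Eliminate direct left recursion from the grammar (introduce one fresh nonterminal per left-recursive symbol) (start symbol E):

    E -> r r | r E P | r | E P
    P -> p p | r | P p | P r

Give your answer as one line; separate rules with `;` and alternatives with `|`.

E, P are directly left-recursive.
For E: α = {P}, β = {r r, r E P, r}. Rewrite as E → β E' and E' → α E' | ε.
For P: α = {p, r}, β = {p p, r}. Rewrite as P → β P' and P' → α P' | ε.

E -> r r E' | r E P E' | r E'; P -> p p P' | r P'; E' -> P E' | ε; P' -> p P' | r P' | ε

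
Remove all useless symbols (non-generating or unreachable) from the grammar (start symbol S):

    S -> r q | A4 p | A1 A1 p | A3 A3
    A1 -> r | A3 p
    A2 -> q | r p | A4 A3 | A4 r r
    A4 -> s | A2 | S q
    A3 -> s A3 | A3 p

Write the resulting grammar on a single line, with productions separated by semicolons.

S -> r q | A4 p | A1 A1 p; A1 -> r; A2 -> q | r p | A4 r r; A4 -> s | A2 | S q

Generating nonterminals: {A1, A2, A4, S}.
Reachable from S after that: {A1, A2, A4, S}.
Removed useless symbols: {A3} and every production mentioning them.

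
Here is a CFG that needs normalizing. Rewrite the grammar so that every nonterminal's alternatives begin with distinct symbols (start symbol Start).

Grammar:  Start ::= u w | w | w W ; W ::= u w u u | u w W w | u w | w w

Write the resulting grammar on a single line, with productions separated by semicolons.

Start ::= u w | w Start1; W ::= w w | u w W1; Start1 ::= ε | W; W1 ::= u u | W w | ε

Start has alternatives sharing prefix 'w': factor to Start → w Start1 with Start1 → ε | W.
W has alternatives sharing prefix 'u w': factor to W → u w W1 with W1 → u u | W w | ε.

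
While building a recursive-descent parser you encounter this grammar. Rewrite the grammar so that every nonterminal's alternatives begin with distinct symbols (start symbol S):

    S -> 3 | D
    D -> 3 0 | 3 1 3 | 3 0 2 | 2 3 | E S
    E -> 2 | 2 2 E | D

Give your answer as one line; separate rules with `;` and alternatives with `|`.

D has alternatives sharing prefix '3': factor to D → 3 D' with D' → 0 | 1 3 | 0 2.
E has alternatives sharing prefix '2': factor to E → 2 E' with E' → ε | 2 E.
D' has alternatives sharing prefix '0': factor to D' → 0 D'' with D'' → ε | 2.

S -> 3 | D; D -> 2 3 | E S | 3 D'; E -> D | 2 E'; D' -> 1 3 | 0 D''; E' -> ε | 2 E; D'' -> ε | 2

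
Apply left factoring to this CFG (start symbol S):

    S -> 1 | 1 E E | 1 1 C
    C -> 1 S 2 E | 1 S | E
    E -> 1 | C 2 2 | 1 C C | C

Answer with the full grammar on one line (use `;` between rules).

S -> 1 S'; C -> E | 1 S C'; E -> 1 E' | C E''; S' -> ε | E E | 1 C; C' -> 2 E | ε; E' -> ε | C C; E'' -> 2 2 | ε

S has alternatives sharing prefix '1': factor to S → 1 S' with S' → ε | E E | 1 C.
C has alternatives sharing prefix '1 S': factor to C → 1 S C' with C' → 2 E | ε.
E has alternatives sharing prefix '1': factor to E → 1 E' with E' → ε | C C.
E has alternatives sharing prefix 'C': factor to E → C E'' with E'' → 2 2 | ε.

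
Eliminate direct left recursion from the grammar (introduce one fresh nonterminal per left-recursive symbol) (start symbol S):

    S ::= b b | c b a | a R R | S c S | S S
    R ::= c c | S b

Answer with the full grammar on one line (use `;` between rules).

Left recursion appears on S.
For S: α = {c S, S}, β = {b b, c b a, a R R}. Rewrite as S → β S' and S' → α S' | ε.

S ::= b b S' | c b a S' | a R R S'; R ::= c c | S b; S' ::= c S S' | S S' | ε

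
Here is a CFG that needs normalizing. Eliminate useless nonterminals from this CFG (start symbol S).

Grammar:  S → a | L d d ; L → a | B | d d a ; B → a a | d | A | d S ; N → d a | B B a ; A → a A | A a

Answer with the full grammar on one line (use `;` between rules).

S → a | L d d; L → a | B | d d a; B → a a | d | d S

Generating nonterminals: {B, L, N, S}.
Reachable from S after that: {B, L, S}.
Removed useless symbols: {A, N} and every production mentioning them.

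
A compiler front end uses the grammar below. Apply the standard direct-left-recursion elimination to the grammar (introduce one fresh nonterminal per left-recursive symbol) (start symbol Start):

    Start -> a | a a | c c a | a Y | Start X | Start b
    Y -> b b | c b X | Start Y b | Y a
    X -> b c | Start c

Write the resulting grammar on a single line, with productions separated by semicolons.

Start -> a Start1 | a a Start1 | c c a Start1 | a Y Start1; Y -> b b Y1 | c b X Y1 | Start Y b Y1; X -> b c | Start c; Start1 -> X Start1 | b Start1 | ε; Y1 -> a Y1 | ε

Left recursion appears on Start, Y.
For Start: α = {X, b}, β = {a, a a, c c a, a Y}. Rewrite as Start → β Start1 and Start1 → α Start1 | ε.
For Y: α = {a}, β = {b b, c b X, Start Y b}. Rewrite as Y → β Y1 and Y1 → α Y1 | ε.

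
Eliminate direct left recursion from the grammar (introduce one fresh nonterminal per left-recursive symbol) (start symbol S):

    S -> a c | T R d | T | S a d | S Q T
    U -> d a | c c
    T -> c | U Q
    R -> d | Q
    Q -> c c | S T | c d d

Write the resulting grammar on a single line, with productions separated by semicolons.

S is directly left-recursive.
For S: α = {a d, Q T}, β = {a c, T R d, T}. Rewrite as S → β S' and S' → α S' | ε.

S -> a c S' | T R d S' | T S'; U -> d a | c c; T -> c | U Q; R -> d | Q; Q -> c c | S T | c d d; S' -> a d S' | Q T S' | epsilon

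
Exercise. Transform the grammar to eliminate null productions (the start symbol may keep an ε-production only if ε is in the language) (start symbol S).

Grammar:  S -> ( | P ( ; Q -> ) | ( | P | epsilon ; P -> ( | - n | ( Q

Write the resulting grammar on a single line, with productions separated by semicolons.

The nullable symbols are {Q}.
ε ∉ L(G), so no ε-production is kept.

S -> ( | P (; Q -> ) | ( | P; P -> ( | - n | ( Q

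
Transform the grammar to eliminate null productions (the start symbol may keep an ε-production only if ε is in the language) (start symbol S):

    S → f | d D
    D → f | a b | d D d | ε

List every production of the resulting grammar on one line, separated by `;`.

Nullable set = {D}.
ε ∉ L(G), so no ε-production is kept.
For each production, add variants omitting each subset of nullable occurrences: S → d D gives d D | d. D → d D d gives d D d | d d.

S → f | d D | d; D → f | a b | d D d | d d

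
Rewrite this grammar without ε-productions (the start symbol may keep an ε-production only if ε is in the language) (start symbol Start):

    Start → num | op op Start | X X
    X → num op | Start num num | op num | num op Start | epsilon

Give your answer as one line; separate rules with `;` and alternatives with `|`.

Start → num | op op Start | op op | X X | X | ε; X → num op | Start num num | num num | op num | num op Start

Nullable nonterminals: {Start, X}.
ε ∈ L(G) since Start is nullable, so keep Start → ε.
For each production, add variants omitting each subset of nullable occurrences: Start → op op Start gives op op Start | op op. Start → X X gives X X | X. X → Start num num gives Start num num | num num.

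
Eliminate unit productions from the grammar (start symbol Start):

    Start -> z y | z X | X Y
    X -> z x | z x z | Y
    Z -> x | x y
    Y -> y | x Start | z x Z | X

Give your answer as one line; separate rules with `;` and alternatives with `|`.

Unit pairs: X ⇒* {Y}; Y ⇒* {X}.
Replace each nonterminal's rules with the union of the non-unit rules of every nonterminal it unit-derives.

Start -> z y | z X | X Y; X -> z x | z x z | y | x Start | z x Z; Z -> x | x y; Y -> z x | z x z | y | x Start | z x Z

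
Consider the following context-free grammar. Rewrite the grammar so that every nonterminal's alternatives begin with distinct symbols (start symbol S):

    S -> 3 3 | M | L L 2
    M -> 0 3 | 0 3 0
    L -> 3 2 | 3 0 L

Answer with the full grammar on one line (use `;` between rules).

S -> 3 3 | M | L L 2; M -> 0 3 M'; L -> 3 L'; M' -> ε | 0; L' -> 2 | 0 L

M has alternatives sharing prefix '0 3': factor to M → 0 3 M' with M' → ε | 0.
L has alternatives sharing prefix '3': factor to L → 3 L' with L' → 2 | 0 L.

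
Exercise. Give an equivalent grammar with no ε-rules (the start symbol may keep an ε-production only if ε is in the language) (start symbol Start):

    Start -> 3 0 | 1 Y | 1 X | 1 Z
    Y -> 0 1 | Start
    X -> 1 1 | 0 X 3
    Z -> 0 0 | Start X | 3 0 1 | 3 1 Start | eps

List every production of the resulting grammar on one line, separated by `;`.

The nullable symbols are {Z}.
ε ∉ L(G), so no ε-production is kept.
Add the nullable-subset variants: Start → 1 Z gives 1 Z | 1.

Start -> 3 0 | 1 Y | 1 X | 1 Z | 1; Y -> 0 1 | Start; X -> 1 1 | 0 X 3; Z -> 0 0 | Start X | 3 0 1 | 3 1 Start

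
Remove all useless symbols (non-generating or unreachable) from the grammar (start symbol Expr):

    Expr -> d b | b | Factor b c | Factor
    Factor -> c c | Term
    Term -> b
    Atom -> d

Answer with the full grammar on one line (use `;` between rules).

Generating nonterminals: {Atom, Expr, Factor, Term}.
Reachable from Expr after that: {Expr, Factor, Term}.
Removed useless symbols: {Atom} and every production mentioning them.

Expr -> d b | b | Factor b c | Factor; Factor -> c c | Term; Term -> b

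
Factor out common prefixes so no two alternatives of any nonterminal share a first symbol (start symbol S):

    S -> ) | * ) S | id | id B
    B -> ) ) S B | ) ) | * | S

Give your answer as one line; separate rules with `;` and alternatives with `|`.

S has alternatives sharing prefix 'id': factor to S → id S' with S' → ε | B.
B has alternatives sharing prefix ') )': factor to B → ) ) B' with B' → S B | ε.

S -> ) | * ) S | id S'; B -> * | S | ) ) B'; S' -> ε | B; B' -> S B | ε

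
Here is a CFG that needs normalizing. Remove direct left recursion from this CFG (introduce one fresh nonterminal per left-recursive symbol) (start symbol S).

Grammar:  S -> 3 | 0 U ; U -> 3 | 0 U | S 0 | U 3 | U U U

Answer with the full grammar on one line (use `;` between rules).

S -> 3 | 0 U; U -> 3 U' | 0 U U' | S 0 U'; U' -> 3 U' | U U U' | ε

Left recursion appears on U.
For U: α = {3, U U}, β = {3, 0 U, S 0}. Rewrite as U → β U' and U' → α U' | ε.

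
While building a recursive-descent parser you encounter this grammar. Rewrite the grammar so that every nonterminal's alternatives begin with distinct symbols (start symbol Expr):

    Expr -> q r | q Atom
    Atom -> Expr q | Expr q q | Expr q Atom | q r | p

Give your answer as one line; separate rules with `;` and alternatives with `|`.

Expr -> q Expr1; Atom -> q r | p | Expr q Atom1; Expr1 -> r | Atom; Atom1 -> ε | q | Atom

Expr has alternatives sharing prefix 'q': factor to Expr → q Expr1 with Expr1 → r | Atom.
Atom has alternatives sharing prefix 'Expr q': factor to Atom → Expr q Atom1 with Atom1 → ε | q | Atom.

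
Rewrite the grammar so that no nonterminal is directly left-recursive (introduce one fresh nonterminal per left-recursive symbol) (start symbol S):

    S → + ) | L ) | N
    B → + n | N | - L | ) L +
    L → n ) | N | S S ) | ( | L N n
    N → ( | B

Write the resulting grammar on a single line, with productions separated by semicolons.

Directly left-recursive nonterminal: L.
For L: α = {N n}, β = {n ), N, S S ), (}. Rewrite as L → β L' and L' → α L' | ε.

S → + ) | L ) | N; B → + n | N | - L | ) L +; L → n ) L' | N L' | S S ) L' | ( L'; N → ( | B; L' → N n L' | ε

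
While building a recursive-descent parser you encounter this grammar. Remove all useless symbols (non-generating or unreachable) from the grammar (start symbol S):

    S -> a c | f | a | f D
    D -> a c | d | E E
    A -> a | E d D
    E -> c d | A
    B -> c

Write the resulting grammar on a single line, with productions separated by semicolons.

S -> a c | f | a | f D; D -> a c | d | E E; A -> a | E d D; E -> c d | A

Generating nonterminals: {A, B, D, E, S}.
Reachable from S after that: {A, D, E, S}.
Removed useless symbols: {B} and every production mentioning them.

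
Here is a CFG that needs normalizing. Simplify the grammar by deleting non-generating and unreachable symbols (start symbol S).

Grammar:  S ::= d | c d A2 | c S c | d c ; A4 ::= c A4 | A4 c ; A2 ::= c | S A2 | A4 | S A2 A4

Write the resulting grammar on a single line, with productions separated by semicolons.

Generating nonterminals: {A2, S}.
Reachable from S after that: {A2, S}.
Removed useless symbols: {A4} and every production mentioning them.

S ::= d | c d A2 | c S c | d c; A2 ::= c | S A2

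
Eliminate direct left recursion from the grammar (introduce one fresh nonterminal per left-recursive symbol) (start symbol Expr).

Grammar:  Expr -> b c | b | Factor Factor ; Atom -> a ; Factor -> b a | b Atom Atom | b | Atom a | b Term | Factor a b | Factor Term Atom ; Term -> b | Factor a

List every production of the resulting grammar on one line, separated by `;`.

Left recursion appears on Factor.
For Factor: α = {a b, Term Atom}, β = {b a, b Atom Atom, b, Atom a, b Term}. Rewrite as Factor → β Factor1 and Factor1 → α Factor1 | ε.

Expr -> b c | b | Factor Factor; Atom -> a; Factor -> b a Factor1 | b Atom Atom Factor1 | b Factor1 | Atom a Factor1 | b Term Factor1; Term -> b | Factor a; Factor1 -> a b Factor1 | Term Atom Factor1 | ε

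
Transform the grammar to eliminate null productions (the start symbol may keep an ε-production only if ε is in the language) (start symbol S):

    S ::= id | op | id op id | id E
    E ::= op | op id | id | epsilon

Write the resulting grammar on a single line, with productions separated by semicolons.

Nullable nonterminals: {E}.
ε ∉ L(G), so no ε-production is kept.

S ::= id | op | id op id | id E; E ::= op | op id | id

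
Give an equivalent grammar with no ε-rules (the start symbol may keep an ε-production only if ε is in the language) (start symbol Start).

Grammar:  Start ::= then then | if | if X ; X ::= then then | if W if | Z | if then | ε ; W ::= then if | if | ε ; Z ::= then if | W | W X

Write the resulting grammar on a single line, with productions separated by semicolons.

Start ::= then then | if | if X; X ::= then then | if W if | if if | Z | if then; W ::= then if | if; Z ::= then if | W | W X | X

The nullable symbols are {W, X, Z}.
ε ∉ L(G), so no ε-production is kept.
Expand every rule over subsets of its nullable positions: X → if W if gives if W if | if if. Z → W X gives W X | X.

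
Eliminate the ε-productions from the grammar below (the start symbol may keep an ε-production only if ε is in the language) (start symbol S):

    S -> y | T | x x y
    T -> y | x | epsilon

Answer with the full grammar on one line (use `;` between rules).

S -> y | T | x x y | epsilon; T -> y | x

The nullable symbols are {S, T}.
ε ∈ L(G) since S is nullable, so keep S → ε.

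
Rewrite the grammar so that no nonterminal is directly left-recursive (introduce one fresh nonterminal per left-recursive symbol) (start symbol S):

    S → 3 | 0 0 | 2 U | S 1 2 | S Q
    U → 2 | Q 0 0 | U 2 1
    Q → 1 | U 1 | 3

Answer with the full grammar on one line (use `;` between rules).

S → 3 S' | 0 0 S' | 2 U S'; U → 2 U' | Q 0 0 U'; Q → 1 | U 1 | 3; S' → 1 2 S' | Q S' | ε; U' → 2 1 U' | ε

S, U are directly left-recursive.
For S: α = {1 2, Q}, β = {3, 0 0, 2 U}. Rewrite as S → β S' and S' → α S' | ε.
For U: α = {2 1}, β = {2, Q 0 0}. Rewrite as U → β U' and U' → α U' | ε.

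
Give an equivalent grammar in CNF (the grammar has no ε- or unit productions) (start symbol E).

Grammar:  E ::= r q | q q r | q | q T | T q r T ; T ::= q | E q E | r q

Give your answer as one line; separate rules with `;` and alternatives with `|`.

E ::= X1 X2 | X2 Y1 | q | X2 T | T Y2; T ::= q | E Y4 | X1 X2; X1 ::= r; X2 ::= q; Y1 ::= X2 X1; Y2 ::= X2 Y3; Y3 ::= X1 T; Y4 ::= X2 E

Introduce a nonterminal for each terminal appearing in a rule of length ≥ 2: X1 → r, X2 → q.
Binarize each right-hand side of length ≥ 3 by chaining fresh nonterminals (Y1, Y2, …): affected rules were E → X2 X2 X1; E → T X2 X1 T; T → E X2 E.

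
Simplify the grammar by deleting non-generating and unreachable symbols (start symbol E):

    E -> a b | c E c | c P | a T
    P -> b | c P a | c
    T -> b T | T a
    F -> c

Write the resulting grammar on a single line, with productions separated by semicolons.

E -> a b | c E c | c P; P -> b | c P a | c

Generating nonterminals: {E, F, P}.
Reachable from E after that: {E, P}.
Removed useless symbols: {F, T} and every production mentioning them.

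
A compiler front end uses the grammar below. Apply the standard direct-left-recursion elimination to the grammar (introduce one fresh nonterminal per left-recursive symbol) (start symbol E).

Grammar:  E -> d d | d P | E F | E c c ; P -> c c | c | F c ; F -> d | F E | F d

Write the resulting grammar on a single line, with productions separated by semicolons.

E -> d d E' | d P E'; P -> c c | c | F c; F -> d F'; E' -> F E' | c c E' | ε; F' -> E F' | d F' | ε

Directly left-recursive nonterminals: E, F.
For E: α = {F, c c}, β = {d d, d P}. Rewrite as E → β E' and E' → α E' | ε.
For F: α = {E, d}, β = {d}. Rewrite as F → β F' and F' → α F' | ε.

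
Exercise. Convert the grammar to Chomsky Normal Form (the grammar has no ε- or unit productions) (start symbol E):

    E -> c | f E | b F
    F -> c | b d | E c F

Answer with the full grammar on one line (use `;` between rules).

Introduce a nonterminal for each terminal appearing in a rule of length ≥ 2: X1 → f, X2 → b, X3 → d, X4 → c.
Binarize each right-hand side of length ≥ 3 by chaining fresh nonterminals (Y1, Y2, …): affected rules were F → E X4 F.

E -> c | X1 E | X2 F; F -> c | X2 X3 | E Y1; X1 -> f; X2 -> b; X3 -> d; X4 -> c; Y1 -> X4 F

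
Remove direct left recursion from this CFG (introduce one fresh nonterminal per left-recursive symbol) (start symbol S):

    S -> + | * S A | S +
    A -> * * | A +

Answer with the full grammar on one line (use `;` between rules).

S -> + S' | * S A S'; A -> * * A'; S' -> + S' | ε; A' -> + A' | ε

Left recursion appears on S, A.
For S: α = {+}, β = {+, * S A}. Rewrite as S → β S' and S' → α S' | ε.
For A: α = {+}, β = {* *}. Rewrite as A → β A' and A' → α A' | ε.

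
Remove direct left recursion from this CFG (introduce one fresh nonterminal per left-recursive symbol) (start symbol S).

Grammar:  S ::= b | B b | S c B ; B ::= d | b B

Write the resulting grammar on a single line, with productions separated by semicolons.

S ::= b S' | B b S'; B ::= d | b B; S' ::= c B S' | ε

Left recursion appears on S.
For S: α = {c B}, β = {b, B b}. Rewrite as S → β S' and S' → α S' | ε.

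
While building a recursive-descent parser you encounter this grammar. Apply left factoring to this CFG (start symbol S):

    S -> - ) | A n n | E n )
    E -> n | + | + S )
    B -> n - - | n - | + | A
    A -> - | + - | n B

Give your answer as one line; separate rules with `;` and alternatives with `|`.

S -> - ) | A n n | E n ); E -> n | + E'; B -> + | A | n - B'; A -> - | + - | n B; E' -> ε | S ); B' -> - | ε

E has alternatives sharing prefix '+': factor to E → + E' with E' → ε | S ).
B has alternatives sharing prefix 'n -': factor to B → n - B' with B' → - | ε.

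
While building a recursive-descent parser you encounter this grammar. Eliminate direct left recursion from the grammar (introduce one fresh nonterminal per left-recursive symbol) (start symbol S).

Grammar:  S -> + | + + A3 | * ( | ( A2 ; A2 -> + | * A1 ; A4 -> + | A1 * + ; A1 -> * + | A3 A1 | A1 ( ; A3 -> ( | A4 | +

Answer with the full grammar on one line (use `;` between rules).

S -> + | + + A3 | * ( | ( A2; A2 -> + | * A1; A4 -> + | A1 * +; A1 -> * + A1' | A3 A1 A1'; A3 -> ( | A4 | +; A1' -> ( A1' | ε

Left recursion appears on A1.
For A1: α = {(}, β = {* +, A3 A1}. Rewrite as A1 → β A1' and A1' → α A1' | ε.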